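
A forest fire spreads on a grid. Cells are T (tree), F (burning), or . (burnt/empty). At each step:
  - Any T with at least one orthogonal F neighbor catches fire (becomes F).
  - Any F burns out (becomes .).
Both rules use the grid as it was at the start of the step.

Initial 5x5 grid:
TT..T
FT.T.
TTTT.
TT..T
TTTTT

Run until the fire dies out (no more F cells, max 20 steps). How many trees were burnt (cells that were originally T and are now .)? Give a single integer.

Step 1: +3 fires, +1 burnt (F count now 3)
Step 2: +3 fires, +3 burnt (F count now 3)
Step 3: +3 fires, +3 burnt (F count now 3)
Step 4: +2 fires, +3 burnt (F count now 2)
Step 5: +2 fires, +2 burnt (F count now 2)
Step 6: +1 fires, +2 burnt (F count now 1)
Step 7: +1 fires, +1 burnt (F count now 1)
Step 8: +1 fires, +1 burnt (F count now 1)
Step 9: +0 fires, +1 burnt (F count now 0)
Fire out after step 9
Initially T: 17, now '.': 24
Total burnt (originally-T cells now '.'): 16

Answer: 16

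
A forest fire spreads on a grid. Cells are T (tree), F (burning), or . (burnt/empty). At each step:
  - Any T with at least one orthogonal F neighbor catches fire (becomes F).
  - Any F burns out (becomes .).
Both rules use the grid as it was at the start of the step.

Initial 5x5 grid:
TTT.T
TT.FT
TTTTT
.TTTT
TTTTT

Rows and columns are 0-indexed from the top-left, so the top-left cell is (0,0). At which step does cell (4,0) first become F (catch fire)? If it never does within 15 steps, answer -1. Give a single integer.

Step 1: cell (4,0)='T' (+2 fires, +1 burnt)
Step 2: cell (4,0)='T' (+4 fires, +2 burnt)
Step 3: cell (4,0)='T' (+4 fires, +4 burnt)
Step 4: cell (4,0)='T' (+5 fires, +4 burnt)
Step 5: cell (4,0)='T' (+3 fires, +5 burnt)
Step 6: cell (4,0)='F' (+3 fires, +3 burnt)
  -> target ignites at step 6
Step 7: cell (4,0)='.' (+0 fires, +3 burnt)
  fire out at step 7

6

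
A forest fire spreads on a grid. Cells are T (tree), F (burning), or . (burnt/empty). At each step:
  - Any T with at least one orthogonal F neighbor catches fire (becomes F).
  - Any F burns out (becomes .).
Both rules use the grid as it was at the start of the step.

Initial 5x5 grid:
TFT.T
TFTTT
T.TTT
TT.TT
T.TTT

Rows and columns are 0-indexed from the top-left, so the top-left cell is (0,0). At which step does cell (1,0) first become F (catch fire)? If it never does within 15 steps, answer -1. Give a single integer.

Step 1: cell (1,0)='F' (+4 fires, +2 burnt)
  -> target ignites at step 1
Step 2: cell (1,0)='.' (+3 fires, +4 burnt)
Step 3: cell (1,0)='.' (+3 fires, +3 burnt)
Step 4: cell (1,0)='.' (+5 fires, +3 burnt)
Step 5: cell (1,0)='.' (+2 fires, +5 burnt)
Step 6: cell (1,0)='.' (+2 fires, +2 burnt)
Step 7: cell (1,0)='.' (+0 fires, +2 burnt)
  fire out at step 7

1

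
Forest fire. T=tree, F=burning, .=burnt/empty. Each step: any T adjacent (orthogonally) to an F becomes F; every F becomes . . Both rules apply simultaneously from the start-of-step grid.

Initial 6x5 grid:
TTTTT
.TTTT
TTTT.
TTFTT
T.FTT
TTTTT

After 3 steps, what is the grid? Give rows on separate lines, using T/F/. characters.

Step 1: 5 trees catch fire, 2 burn out
  TTTTT
  .TTTT
  TTFT.
  TF.FT
  T..FT
  TTFTT
Step 2: 8 trees catch fire, 5 burn out
  TTTTT
  .TFTT
  TF.F.
  F...F
  T...F
  TF.FT
Step 3: 7 trees catch fire, 8 burn out
  TTFTT
  .F.FT
  F....
  .....
  F....
  F...F

TTFTT
.F.FT
F....
.....
F....
F...F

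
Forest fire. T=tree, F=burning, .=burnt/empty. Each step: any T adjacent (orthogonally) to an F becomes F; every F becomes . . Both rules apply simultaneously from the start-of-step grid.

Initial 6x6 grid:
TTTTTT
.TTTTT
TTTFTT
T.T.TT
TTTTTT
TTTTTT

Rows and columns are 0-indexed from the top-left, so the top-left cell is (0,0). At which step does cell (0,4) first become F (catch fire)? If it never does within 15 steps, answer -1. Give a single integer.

Step 1: cell (0,4)='T' (+3 fires, +1 burnt)
Step 2: cell (0,4)='T' (+7 fires, +3 burnt)
Step 3: cell (0,4)='F' (+8 fires, +7 burnt)
  -> target ignites at step 3
Step 4: cell (0,4)='.' (+8 fires, +8 burnt)
Step 5: cell (0,4)='.' (+5 fires, +8 burnt)
Step 6: cell (0,4)='.' (+1 fires, +5 burnt)
Step 7: cell (0,4)='.' (+0 fires, +1 burnt)
  fire out at step 7

3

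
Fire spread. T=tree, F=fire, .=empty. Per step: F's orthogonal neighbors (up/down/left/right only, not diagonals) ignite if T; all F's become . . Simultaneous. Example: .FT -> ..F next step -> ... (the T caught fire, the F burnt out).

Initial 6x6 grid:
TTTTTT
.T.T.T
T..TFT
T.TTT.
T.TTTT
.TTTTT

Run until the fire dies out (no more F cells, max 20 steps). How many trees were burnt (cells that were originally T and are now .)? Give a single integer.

Answer: 23

Derivation:
Step 1: +3 fires, +1 burnt (F count now 3)
Step 2: +4 fires, +3 burnt (F count now 4)
Step 3: +6 fires, +4 burnt (F count now 6)
Step 4: +5 fires, +6 burnt (F count now 5)
Step 5: +2 fires, +5 burnt (F count now 2)
Step 6: +3 fires, +2 burnt (F count now 3)
Step 7: +0 fires, +3 burnt (F count now 0)
Fire out after step 7
Initially T: 26, now '.': 33
Total burnt (originally-T cells now '.'): 23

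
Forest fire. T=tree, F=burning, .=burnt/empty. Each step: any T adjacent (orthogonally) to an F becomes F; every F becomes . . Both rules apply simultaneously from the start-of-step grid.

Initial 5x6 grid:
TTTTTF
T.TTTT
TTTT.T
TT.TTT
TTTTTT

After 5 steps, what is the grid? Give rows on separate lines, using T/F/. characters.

Step 1: 2 trees catch fire, 1 burn out
  TTTTF.
  T.TTTF
  TTTT.T
  TT.TTT
  TTTTTT
Step 2: 3 trees catch fire, 2 burn out
  TTTF..
  T.TTF.
  TTTT.F
  TT.TTT
  TTTTTT
Step 3: 3 trees catch fire, 3 burn out
  TTF...
  T.TF..
  TTTT..
  TT.TTF
  TTTTTT
Step 4: 5 trees catch fire, 3 burn out
  TF....
  T.F...
  TTTF..
  TT.TF.
  TTTTTF
Step 5: 4 trees catch fire, 5 burn out
  F.....
  T.....
  TTF...
  TT.F..
  TTTTF.

F.....
T.....
TTF...
TT.F..
TTTTF.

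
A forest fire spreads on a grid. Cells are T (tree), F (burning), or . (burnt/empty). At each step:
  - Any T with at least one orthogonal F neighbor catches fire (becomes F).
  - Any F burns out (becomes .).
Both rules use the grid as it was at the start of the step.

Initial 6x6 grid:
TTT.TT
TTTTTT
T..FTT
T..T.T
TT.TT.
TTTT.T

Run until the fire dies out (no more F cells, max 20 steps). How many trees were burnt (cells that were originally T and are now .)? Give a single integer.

Step 1: +3 fires, +1 burnt (F count now 3)
Step 2: +4 fires, +3 burnt (F count now 4)
Step 3: +7 fires, +4 burnt (F count now 7)
Step 4: +4 fires, +7 burnt (F count now 4)
Step 5: +3 fires, +4 burnt (F count now 3)
Step 6: +3 fires, +3 burnt (F count now 3)
Step 7: +1 fires, +3 burnt (F count now 1)
Step 8: +0 fires, +1 burnt (F count now 0)
Fire out after step 8
Initially T: 26, now '.': 35
Total burnt (originally-T cells now '.'): 25

Answer: 25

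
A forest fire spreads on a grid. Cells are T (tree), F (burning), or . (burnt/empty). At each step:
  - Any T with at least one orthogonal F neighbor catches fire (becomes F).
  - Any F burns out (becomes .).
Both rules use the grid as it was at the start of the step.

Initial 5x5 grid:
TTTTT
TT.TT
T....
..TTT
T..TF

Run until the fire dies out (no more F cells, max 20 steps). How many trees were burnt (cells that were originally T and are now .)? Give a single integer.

Answer: 4

Derivation:
Step 1: +2 fires, +1 burnt (F count now 2)
Step 2: +1 fires, +2 burnt (F count now 1)
Step 3: +1 fires, +1 burnt (F count now 1)
Step 4: +0 fires, +1 burnt (F count now 0)
Fire out after step 4
Initially T: 15, now '.': 14
Total burnt (originally-T cells now '.'): 4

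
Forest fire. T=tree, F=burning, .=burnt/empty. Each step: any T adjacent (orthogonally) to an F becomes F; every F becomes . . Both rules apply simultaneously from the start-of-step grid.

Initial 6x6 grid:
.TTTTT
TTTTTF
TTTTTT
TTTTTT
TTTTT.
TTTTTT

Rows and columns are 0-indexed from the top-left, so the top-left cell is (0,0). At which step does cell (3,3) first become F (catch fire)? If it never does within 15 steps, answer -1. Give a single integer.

Step 1: cell (3,3)='T' (+3 fires, +1 burnt)
Step 2: cell (3,3)='T' (+4 fires, +3 burnt)
Step 3: cell (3,3)='T' (+4 fires, +4 burnt)
Step 4: cell (3,3)='F' (+5 fires, +4 burnt)
  -> target ignites at step 4
Step 5: cell (3,3)='.' (+6 fires, +5 burnt)
Step 6: cell (3,3)='.' (+5 fires, +6 burnt)
Step 7: cell (3,3)='.' (+3 fires, +5 burnt)
Step 8: cell (3,3)='.' (+2 fires, +3 burnt)
Step 9: cell (3,3)='.' (+1 fires, +2 burnt)
Step 10: cell (3,3)='.' (+0 fires, +1 burnt)
  fire out at step 10

4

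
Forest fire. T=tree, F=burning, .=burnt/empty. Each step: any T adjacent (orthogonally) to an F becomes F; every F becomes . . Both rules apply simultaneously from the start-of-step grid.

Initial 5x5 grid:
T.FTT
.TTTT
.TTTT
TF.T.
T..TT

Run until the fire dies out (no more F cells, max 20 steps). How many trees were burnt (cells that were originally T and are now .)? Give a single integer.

Answer: 15

Derivation:
Step 1: +4 fires, +2 burnt (F count now 4)
Step 2: +5 fires, +4 burnt (F count now 5)
Step 3: +2 fires, +5 burnt (F count now 2)
Step 4: +2 fires, +2 burnt (F count now 2)
Step 5: +1 fires, +2 burnt (F count now 1)
Step 6: +1 fires, +1 burnt (F count now 1)
Step 7: +0 fires, +1 burnt (F count now 0)
Fire out after step 7
Initially T: 16, now '.': 24
Total burnt (originally-T cells now '.'): 15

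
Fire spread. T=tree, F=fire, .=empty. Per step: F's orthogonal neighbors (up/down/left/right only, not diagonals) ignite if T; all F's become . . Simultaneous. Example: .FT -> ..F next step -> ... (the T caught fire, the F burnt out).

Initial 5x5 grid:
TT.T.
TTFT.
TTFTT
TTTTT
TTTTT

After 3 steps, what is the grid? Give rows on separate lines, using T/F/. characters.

Step 1: 5 trees catch fire, 2 burn out
  TT.T.
  TF.F.
  TF.FT
  TTFTT
  TTTTT
Step 2: 8 trees catch fire, 5 burn out
  TF.F.
  F....
  F...F
  TF.FT
  TTFTT
Step 3: 5 trees catch fire, 8 burn out
  F....
  .....
  .....
  F...F
  TF.FT

F....
.....
.....
F...F
TF.FT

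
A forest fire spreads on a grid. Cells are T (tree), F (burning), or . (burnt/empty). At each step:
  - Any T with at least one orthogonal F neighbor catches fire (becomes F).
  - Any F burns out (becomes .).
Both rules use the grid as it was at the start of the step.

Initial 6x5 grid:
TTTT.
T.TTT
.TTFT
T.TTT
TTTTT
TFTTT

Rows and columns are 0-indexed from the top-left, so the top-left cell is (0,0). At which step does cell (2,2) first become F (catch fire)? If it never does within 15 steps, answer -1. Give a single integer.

Step 1: cell (2,2)='F' (+7 fires, +2 burnt)
  -> target ignites at step 1
Step 2: cell (2,2)='.' (+10 fires, +7 burnt)
Step 3: cell (2,2)='.' (+4 fires, +10 burnt)
Step 4: cell (2,2)='.' (+1 fires, +4 burnt)
Step 5: cell (2,2)='.' (+1 fires, +1 burnt)
Step 6: cell (2,2)='.' (+1 fires, +1 burnt)
Step 7: cell (2,2)='.' (+0 fires, +1 burnt)
  fire out at step 7

1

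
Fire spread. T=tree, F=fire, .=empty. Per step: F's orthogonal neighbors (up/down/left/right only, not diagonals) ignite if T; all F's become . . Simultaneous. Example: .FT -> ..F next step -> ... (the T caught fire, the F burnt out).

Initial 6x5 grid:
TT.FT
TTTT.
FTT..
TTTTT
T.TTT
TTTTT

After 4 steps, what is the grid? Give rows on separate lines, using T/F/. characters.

Step 1: 5 trees catch fire, 2 burn out
  TT..F
  FTTF.
  .FT..
  FTTTT
  T.TTT
  TTTTT
Step 2: 6 trees catch fire, 5 burn out
  FT...
  .FF..
  ..F..
  .FTTT
  F.TTT
  TTTTT
Step 3: 3 trees catch fire, 6 burn out
  .F...
  .....
  .....
  ..FTT
  ..TTT
  FTTTT
Step 4: 3 trees catch fire, 3 burn out
  .....
  .....
  .....
  ...FT
  ..FTT
  .FTTT

.....
.....
.....
...FT
..FTT
.FTTT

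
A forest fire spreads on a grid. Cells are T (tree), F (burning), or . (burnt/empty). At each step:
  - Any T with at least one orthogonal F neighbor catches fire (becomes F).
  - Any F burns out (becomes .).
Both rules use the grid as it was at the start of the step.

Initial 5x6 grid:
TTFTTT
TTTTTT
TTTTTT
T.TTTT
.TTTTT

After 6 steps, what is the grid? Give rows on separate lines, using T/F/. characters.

Step 1: 3 trees catch fire, 1 burn out
  TF.FTT
  TTFTTT
  TTTTTT
  T.TTTT
  .TTTTT
Step 2: 5 trees catch fire, 3 burn out
  F...FT
  TF.FTT
  TTFTTT
  T.TTTT
  .TTTTT
Step 3: 6 trees catch fire, 5 burn out
  .....F
  F...FT
  TF.FTT
  T.FTTT
  .TTTTT
Step 4: 5 trees catch fire, 6 burn out
  ......
  .....F
  F...FT
  T..FTT
  .TFTTT
Step 5: 5 trees catch fire, 5 burn out
  ......
  ......
  .....F
  F...FT
  .F.FTT
Step 6: 2 trees catch fire, 5 burn out
  ......
  ......
  ......
  .....F
  ....FT

......
......
......
.....F
....FT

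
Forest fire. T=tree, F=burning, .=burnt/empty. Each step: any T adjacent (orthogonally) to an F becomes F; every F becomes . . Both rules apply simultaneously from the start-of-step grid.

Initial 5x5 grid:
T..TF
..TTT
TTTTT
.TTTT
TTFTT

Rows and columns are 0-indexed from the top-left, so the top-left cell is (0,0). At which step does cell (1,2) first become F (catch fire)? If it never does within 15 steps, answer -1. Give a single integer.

Step 1: cell (1,2)='T' (+5 fires, +2 burnt)
Step 2: cell (1,2)='T' (+7 fires, +5 burnt)
Step 3: cell (1,2)='F' (+4 fires, +7 burnt)
  -> target ignites at step 3
Step 4: cell (1,2)='.' (+1 fires, +4 burnt)
Step 5: cell (1,2)='.' (+0 fires, +1 burnt)
  fire out at step 5

3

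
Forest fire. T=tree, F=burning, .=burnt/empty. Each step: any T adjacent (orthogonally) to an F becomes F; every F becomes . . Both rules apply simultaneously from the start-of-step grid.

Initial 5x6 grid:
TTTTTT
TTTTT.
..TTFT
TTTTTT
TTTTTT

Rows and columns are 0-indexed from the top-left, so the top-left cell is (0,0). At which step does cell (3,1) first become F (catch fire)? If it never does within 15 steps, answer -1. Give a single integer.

Step 1: cell (3,1)='T' (+4 fires, +1 burnt)
Step 2: cell (3,1)='T' (+6 fires, +4 burnt)
Step 3: cell (3,1)='T' (+6 fires, +6 burnt)
Step 4: cell (3,1)='F' (+4 fires, +6 burnt)
  -> target ignites at step 4
Step 5: cell (3,1)='.' (+4 fires, +4 burnt)
Step 6: cell (3,1)='.' (+2 fires, +4 burnt)
Step 7: cell (3,1)='.' (+0 fires, +2 burnt)
  fire out at step 7

4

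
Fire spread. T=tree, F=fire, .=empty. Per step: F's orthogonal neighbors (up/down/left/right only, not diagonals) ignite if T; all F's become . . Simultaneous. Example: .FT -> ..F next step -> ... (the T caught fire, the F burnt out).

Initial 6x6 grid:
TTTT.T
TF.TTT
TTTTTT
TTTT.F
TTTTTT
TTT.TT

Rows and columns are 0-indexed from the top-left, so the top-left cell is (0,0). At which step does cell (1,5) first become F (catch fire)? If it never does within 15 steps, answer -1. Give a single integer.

Step 1: cell (1,5)='T' (+5 fires, +2 burnt)
Step 2: cell (1,5)='F' (+9 fires, +5 burnt)
  -> target ignites at step 2
Step 3: cell (1,5)='.' (+9 fires, +9 burnt)
Step 4: cell (1,5)='.' (+5 fires, +9 burnt)
Step 5: cell (1,5)='.' (+2 fires, +5 burnt)
Step 6: cell (1,5)='.' (+0 fires, +2 burnt)
  fire out at step 6

2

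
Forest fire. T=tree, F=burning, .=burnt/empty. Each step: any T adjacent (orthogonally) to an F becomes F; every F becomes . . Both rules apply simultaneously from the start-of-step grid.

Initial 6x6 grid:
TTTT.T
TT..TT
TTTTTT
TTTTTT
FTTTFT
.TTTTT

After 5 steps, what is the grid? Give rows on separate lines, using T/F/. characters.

Step 1: 6 trees catch fire, 2 burn out
  TTTT.T
  TT..TT
  TTTTTT
  FTTTFT
  .FTF.F
  .TTTFT
Step 2: 9 trees catch fire, 6 burn out
  TTTT.T
  TT..TT
  FTTTFT
  .FTF.F
  ..F...
  .FTF.F
Step 3: 7 trees catch fire, 9 burn out
  TTTT.T
  FT..FT
  .FTF.F
  ..F...
  ......
  ..F...
Step 4: 4 trees catch fire, 7 burn out
  FTTT.T
  .F...F
  ..F...
  ......
  ......
  ......
Step 5: 2 trees catch fire, 4 burn out
  .FTT.F
  ......
  ......
  ......
  ......
  ......

.FTT.F
......
......
......
......
......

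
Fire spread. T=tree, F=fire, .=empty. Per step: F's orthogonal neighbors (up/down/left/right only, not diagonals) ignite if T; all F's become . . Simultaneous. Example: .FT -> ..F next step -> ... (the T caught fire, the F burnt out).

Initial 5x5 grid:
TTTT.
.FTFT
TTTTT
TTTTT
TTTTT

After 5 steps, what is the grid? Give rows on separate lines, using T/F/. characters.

Step 1: 6 trees catch fire, 2 burn out
  TFTF.
  ..F.F
  TFTFT
  TTTTT
  TTTTT
Step 2: 7 trees catch fire, 6 burn out
  F.F..
  .....
  F.F.F
  TFTFT
  TTTTT
Step 3: 5 trees catch fire, 7 burn out
  .....
  .....
  .....
  F.F.F
  TFTFT
Step 4: 3 trees catch fire, 5 burn out
  .....
  .....
  .....
  .....
  F.F.F
Step 5: 0 trees catch fire, 3 burn out
  .....
  .....
  .....
  .....
  .....

.....
.....
.....
.....
.....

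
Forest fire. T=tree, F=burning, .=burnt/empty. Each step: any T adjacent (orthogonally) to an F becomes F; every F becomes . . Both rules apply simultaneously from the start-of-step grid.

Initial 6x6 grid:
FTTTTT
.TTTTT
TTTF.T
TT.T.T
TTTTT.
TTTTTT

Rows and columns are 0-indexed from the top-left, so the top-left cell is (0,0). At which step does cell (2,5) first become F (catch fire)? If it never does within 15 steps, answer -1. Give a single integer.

Step 1: cell (2,5)='T' (+4 fires, +2 burnt)
Step 2: cell (2,5)='T' (+7 fires, +4 burnt)
Step 3: cell (2,5)='T' (+7 fires, +7 burnt)
Step 4: cell (2,5)='F' (+6 fires, +7 burnt)
  -> target ignites at step 4
Step 5: cell (2,5)='.' (+4 fires, +6 burnt)
Step 6: cell (2,5)='.' (+1 fires, +4 burnt)
Step 7: cell (2,5)='.' (+0 fires, +1 burnt)
  fire out at step 7

4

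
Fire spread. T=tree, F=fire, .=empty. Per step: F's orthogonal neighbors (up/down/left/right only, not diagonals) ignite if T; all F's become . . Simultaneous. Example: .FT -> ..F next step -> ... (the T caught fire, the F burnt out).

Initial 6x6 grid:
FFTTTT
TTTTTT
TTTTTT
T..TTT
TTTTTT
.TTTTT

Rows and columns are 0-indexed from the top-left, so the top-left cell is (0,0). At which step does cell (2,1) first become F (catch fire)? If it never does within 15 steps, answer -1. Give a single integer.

Step 1: cell (2,1)='T' (+3 fires, +2 burnt)
Step 2: cell (2,1)='F' (+4 fires, +3 burnt)
  -> target ignites at step 2
Step 3: cell (2,1)='.' (+4 fires, +4 burnt)
Step 4: cell (2,1)='.' (+4 fires, +4 burnt)
Step 5: cell (2,1)='.' (+4 fires, +4 burnt)
Step 6: cell (2,1)='.' (+5 fires, +4 burnt)
Step 7: cell (2,1)='.' (+4 fires, +5 burnt)
Step 8: cell (2,1)='.' (+2 fires, +4 burnt)
Step 9: cell (2,1)='.' (+1 fires, +2 burnt)
Step 10: cell (2,1)='.' (+0 fires, +1 burnt)
  fire out at step 10

2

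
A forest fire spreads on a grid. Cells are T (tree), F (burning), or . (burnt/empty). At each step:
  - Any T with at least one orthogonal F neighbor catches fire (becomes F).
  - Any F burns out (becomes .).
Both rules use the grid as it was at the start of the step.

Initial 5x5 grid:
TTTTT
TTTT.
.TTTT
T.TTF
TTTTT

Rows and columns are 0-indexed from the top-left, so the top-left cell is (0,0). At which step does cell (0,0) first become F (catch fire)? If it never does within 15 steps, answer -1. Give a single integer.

Step 1: cell (0,0)='T' (+3 fires, +1 burnt)
Step 2: cell (0,0)='T' (+3 fires, +3 burnt)
Step 3: cell (0,0)='T' (+3 fires, +3 burnt)
Step 4: cell (0,0)='T' (+4 fires, +3 burnt)
Step 5: cell (0,0)='T' (+4 fires, +4 burnt)
Step 6: cell (0,0)='T' (+3 fires, +4 burnt)
Step 7: cell (0,0)='F' (+1 fires, +3 burnt)
  -> target ignites at step 7
Step 8: cell (0,0)='.' (+0 fires, +1 burnt)
  fire out at step 8

7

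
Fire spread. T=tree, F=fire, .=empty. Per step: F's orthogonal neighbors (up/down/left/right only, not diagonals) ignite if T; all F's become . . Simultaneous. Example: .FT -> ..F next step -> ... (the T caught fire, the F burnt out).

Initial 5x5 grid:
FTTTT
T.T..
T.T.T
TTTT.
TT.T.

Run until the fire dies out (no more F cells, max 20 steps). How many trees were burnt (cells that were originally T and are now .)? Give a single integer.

Answer: 15

Derivation:
Step 1: +2 fires, +1 burnt (F count now 2)
Step 2: +2 fires, +2 burnt (F count now 2)
Step 3: +3 fires, +2 burnt (F count now 3)
Step 4: +4 fires, +3 burnt (F count now 4)
Step 5: +2 fires, +4 burnt (F count now 2)
Step 6: +1 fires, +2 burnt (F count now 1)
Step 7: +1 fires, +1 burnt (F count now 1)
Step 8: +0 fires, +1 burnt (F count now 0)
Fire out after step 8
Initially T: 16, now '.': 24
Total burnt (originally-T cells now '.'): 15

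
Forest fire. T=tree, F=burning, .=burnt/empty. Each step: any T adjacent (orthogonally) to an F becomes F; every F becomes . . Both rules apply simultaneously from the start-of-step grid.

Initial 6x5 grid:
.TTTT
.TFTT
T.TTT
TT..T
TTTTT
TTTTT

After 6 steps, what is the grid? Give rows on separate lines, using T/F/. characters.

Step 1: 4 trees catch fire, 1 burn out
  .TFTT
  .F.FT
  T.FTT
  TT..T
  TTTTT
  TTTTT
Step 2: 4 trees catch fire, 4 burn out
  .F.FT
  ....F
  T..FT
  TT..T
  TTTTT
  TTTTT
Step 3: 2 trees catch fire, 4 burn out
  ....F
  .....
  T...F
  TT..T
  TTTTT
  TTTTT
Step 4: 1 trees catch fire, 2 burn out
  .....
  .....
  T....
  TT..F
  TTTTT
  TTTTT
Step 5: 1 trees catch fire, 1 burn out
  .....
  .....
  T....
  TT...
  TTTTF
  TTTTT
Step 6: 2 trees catch fire, 1 burn out
  .....
  .....
  T....
  TT...
  TTTF.
  TTTTF

.....
.....
T....
TT...
TTTF.
TTTTF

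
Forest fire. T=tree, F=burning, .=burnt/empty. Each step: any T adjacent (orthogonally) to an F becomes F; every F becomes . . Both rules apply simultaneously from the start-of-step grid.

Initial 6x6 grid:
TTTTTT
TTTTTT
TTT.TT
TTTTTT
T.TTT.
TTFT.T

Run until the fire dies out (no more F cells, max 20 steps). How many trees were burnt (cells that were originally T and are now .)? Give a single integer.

Step 1: +3 fires, +1 burnt (F count now 3)
Step 2: +3 fires, +3 burnt (F count now 3)
Step 3: +5 fires, +3 burnt (F count now 5)
Step 4: +4 fires, +5 burnt (F count now 4)
Step 5: +6 fires, +4 burnt (F count now 6)
Step 6: +5 fires, +6 burnt (F count now 5)
Step 7: +3 fires, +5 burnt (F count now 3)
Step 8: +1 fires, +3 burnt (F count now 1)
Step 9: +0 fires, +1 burnt (F count now 0)
Fire out after step 9
Initially T: 31, now '.': 35
Total burnt (originally-T cells now '.'): 30

Answer: 30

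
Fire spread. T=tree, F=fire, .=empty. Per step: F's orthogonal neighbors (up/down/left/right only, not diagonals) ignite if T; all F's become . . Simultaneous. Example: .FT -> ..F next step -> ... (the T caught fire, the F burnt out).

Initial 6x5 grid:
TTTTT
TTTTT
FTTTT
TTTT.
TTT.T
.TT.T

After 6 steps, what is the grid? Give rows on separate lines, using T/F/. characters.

Step 1: 3 trees catch fire, 1 burn out
  TTTTT
  FTTTT
  .FTTT
  FTTT.
  TTT.T
  .TT.T
Step 2: 5 trees catch fire, 3 burn out
  FTTTT
  .FTTT
  ..FTT
  .FTT.
  FTT.T
  .TT.T
Step 3: 5 trees catch fire, 5 burn out
  .FTTT
  ..FTT
  ...FT
  ..FT.
  .FT.T
  .TT.T
Step 4: 6 trees catch fire, 5 burn out
  ..FTT
  ...FT
  ....F
  ...F.
  ..F.T
  .FT.T
Step 5: 3 trees catch fire, 6 burn out
  ...FT
  ....F
  .....
  .....
  ....T
  ..F.T
Step 6: 1 trees catch fire, 3 burn out
  ....F
  .....
  .....
  .....
  ....T
  ....T

....F
.....
.....
.....
....T
....T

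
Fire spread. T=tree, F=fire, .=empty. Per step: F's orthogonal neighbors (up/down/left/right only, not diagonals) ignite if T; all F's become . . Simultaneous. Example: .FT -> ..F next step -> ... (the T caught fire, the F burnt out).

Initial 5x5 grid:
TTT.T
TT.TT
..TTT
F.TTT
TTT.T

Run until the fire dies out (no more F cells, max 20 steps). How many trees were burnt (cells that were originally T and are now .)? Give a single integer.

Answer: 13

Derivation:
Step 1: +1 fires, +1 burnt (F count now 1)
Step 2: +1 fires, +1 burnt (F count now 1)
Step 3: +1 fires, +1 burnt (F count now 1)
Step 4: +1 fires, +1 burnt (F count now 1)
Step 5: +2 fires, +1 burnt (F count now 2)
Step 6: +2 fires, +2 burnt (F count now 2)
Step 7: +3 fires, +2 burnt (F count now 3)
Step 8: +1 fires, +3 burnt (F count now 1)
Step 9: +1 fires, +1 burnt (F count now 1)
Step 10: +0 fires, +1 burnt (F count now 0)
Fire out after step 10
Initially T: 18, now '.': 20
Total burnt (originally-T cells now '.'): 13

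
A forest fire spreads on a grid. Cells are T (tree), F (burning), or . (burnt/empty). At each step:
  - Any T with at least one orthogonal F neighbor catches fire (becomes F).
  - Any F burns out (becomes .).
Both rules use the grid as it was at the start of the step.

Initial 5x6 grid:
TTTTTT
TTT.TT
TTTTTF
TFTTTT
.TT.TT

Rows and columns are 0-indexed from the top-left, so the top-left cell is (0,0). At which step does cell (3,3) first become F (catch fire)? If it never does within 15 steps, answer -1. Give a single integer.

Step 1: cell (3,3)='T' (+7 fires, +2 burnt)
Step 2: cell (3,3)='F' (+10 fires, +7 burnt)
  -> target ignites at step 2
Step 3: cell (3,3)='.' (+5 fires, +10 burnt)
Step 4: cell (3,3)='.' (+3 fires, +5 burnt)
Step 5: cell (3,3)='.' (+0 fires, +3 burnt)
  fire out at step 5

2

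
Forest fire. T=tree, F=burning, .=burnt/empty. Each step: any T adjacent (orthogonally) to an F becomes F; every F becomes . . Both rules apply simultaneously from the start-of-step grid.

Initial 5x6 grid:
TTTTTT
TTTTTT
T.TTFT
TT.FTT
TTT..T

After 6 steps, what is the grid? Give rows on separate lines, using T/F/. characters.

Step 1: 4 trees catch fire, 2 burn out
  TTTTTT
  TTTTFT
  T.TF.F
  TT..FT
  TTT..T
Step 2: 5 trees catch fire, 4 burn out
  TTTTFT
  TTTF.F
  T.F...
  TT...F
  TTT..T
Step 3: 4 trees catch fire, 5 burn out
  TTTF.F
  TTF...
  T.....
  TT....
  TTT..F
Step 4: 2 trees catch fire, 4 burn out
  TTF...
  TF....
  T.....
  TT....
  TTT...
Step 5: 2 trees catch fire, 2 burn out
  TF....
  F.....
  T.....
  TT....
  TTT...
Step 6: 2 trees catch fire, 2 burn out
  F.....
  ......
  F.....
  TT....
  TTT...

F.....
......
F.....
TT....
TTT...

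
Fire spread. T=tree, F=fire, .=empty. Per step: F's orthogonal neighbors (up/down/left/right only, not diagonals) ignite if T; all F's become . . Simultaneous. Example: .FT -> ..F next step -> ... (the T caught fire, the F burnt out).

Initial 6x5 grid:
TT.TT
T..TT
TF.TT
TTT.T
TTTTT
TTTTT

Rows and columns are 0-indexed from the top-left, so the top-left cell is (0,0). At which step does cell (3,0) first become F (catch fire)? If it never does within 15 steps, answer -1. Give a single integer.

Step 1: cell (3,0)='T' (+2 fires, +1 burnt)
Step 2: cell (3,0)='F' (+4 fires, +2 burnt)
  -> target ignites at step 2
Step 3: cell (3,0)='.' (+4 fires, +4 burnt)
Step 4: cell (3,0)='.' (+4 fires, +4 burnt)
Step 5: cell (3,0)='.' (+2 fires, +4 burnt)
Step 6: cell (3,0)='.' (+2 fires, +2 burnt)
Step 7: cell (3,0)='.' (+1 fires, +2 burnt)
Step 8: cell (3,0)='.' (+2 fires, +1 burnt)
Step 9: cell (3,0)='.' (+2 fires, +2 burnt)
Step 10: cell (3,0)='.' (+1 fires, +2 burnt)
Step 11: cell (3,0)='.' (+0 fires, +1 burnt)
  fire out at step 11

2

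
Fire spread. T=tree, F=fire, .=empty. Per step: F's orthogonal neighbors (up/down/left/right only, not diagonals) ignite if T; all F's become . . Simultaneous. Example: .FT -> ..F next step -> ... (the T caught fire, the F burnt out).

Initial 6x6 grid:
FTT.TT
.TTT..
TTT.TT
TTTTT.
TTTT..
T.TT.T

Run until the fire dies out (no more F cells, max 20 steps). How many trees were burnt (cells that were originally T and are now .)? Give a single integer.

Step 1: +1 fires, +1 burnt (F count now 1)
Step 2: +2 fires, +1 burnt (F count now 2)
Step 3: +2 fires, +2 burnt (F count now 2)
Step 4: +4 fires, +2 burnt (F count now 4)
Step 5: +3 fires, +4 burnt (F count now 3)
Step 6: +3 fires, +3 burnt (F count now 3)
Step 7: +4 fires, +3 burnt (F count now 4)
Step 8: +2 fires, +4 burnt (F count now 2)
Step 9: +1 fires, +2 burnt (F count now 1)
Step 10: +0 fires, +1 burnt (F count now 0)
Fire out after step 10
Initially T: 25, now '.': 33
Total burnt (originally-T cells now '.'): 22

Answer: 22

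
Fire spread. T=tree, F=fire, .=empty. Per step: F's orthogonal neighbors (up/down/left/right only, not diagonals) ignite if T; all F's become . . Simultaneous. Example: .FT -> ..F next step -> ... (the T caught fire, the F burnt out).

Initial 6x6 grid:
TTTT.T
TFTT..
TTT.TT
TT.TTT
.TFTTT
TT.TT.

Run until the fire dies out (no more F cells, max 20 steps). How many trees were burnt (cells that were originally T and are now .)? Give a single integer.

Step 1: +6 fires, +2 burnt (F count now 6)
Step 2: +10 fires, +6 burnt (F count now 10)
Step 3: +6 fires, +10 burnt (F count now 6)
Step 4: +2 fires, +6 burnt (F count now 2)
Step 5: +1 fires, +2 burnt (F count now 1)
Step 6: +0 fires, +1 burnt (F count now 0)
Fire out after step 6
Initially T: 26, now '.': 35
Total burnt (originally-T cells now '.'): 25

Answer: 25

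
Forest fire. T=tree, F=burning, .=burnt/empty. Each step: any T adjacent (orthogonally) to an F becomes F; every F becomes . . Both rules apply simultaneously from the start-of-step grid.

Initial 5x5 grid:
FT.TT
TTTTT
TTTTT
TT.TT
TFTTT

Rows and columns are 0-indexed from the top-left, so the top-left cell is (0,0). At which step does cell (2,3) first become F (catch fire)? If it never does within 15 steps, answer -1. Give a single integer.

Step 1: cell (2,3)='T' (+5 fires, +2 burnt)
Step 2: cell (2,3)='T' (+5 fires, +5 burnt)
Step 3: cell (2,3)='T' (+4 fires, +5 burnt)
Step 4: cell (2,3)='F' (+3 fires, +4 burnt)
  -> target ignites at step 4
Step 5: cell (2,3)='.' (+3 fires, +3 burnt)
Step 6: cell (2,3)='.' (+1 fires, +3 burnt)
Step 7: cell (2,3)='.' (+0 fires, +1 burnt)
  fire out at step 7

4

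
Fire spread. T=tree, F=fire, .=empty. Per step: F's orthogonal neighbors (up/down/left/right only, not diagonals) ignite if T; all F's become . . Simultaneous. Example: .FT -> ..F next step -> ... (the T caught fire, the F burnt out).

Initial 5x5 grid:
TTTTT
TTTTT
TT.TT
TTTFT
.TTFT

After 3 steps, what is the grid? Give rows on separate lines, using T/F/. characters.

Step 1: 5 trees catch fire, 2 burn out
  TTTTT
  TTTTT
  TT.FT
  TTF.F
  .TF.F
Step 2: 4 trees catch fire, 5 burn out
  TTTTT
  TTTFT
  TT..F
  TF...
  .F...
Step 3: 5 trees catch fire, 4 burn out
  TTTFT
  TTF.F
  TF...
  F....
  .....

TTTFT
TTF.F
TF...
F....
.....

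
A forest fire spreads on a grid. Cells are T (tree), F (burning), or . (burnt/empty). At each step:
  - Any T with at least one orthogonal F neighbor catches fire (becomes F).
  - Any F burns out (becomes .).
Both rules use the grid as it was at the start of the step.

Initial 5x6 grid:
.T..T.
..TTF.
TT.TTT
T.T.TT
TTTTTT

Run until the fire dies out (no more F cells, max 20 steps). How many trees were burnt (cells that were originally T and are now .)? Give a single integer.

Step 1: +3 fires, +1 burnt (F count now 3)
Step 2: +4 fires, +3 burnt (F count now 4)
Step 3: +2 fires, +4 burnt (F count now 2)
Step 4: +2 fires, +2 burnt (F count now 2)
Step 5: +1 fires, +2 burnt (F count now 1)
Step 6: +2 fires, +1 burnt (F count now 2)
Step 7: +1 fires, +2 burnt (F count now 1)
Step 8: +1 fires, +1 burnt (F count now 1)
Step 9: +1 fires, +1 burnt (F count now 1)
Step 10: +1 fires, +1 burnt (F count now 1)
Step 11: +0 fires, +1 burnt (F count now 0)
Fire out after step 11
Initially T: 19, now '.': 29
Total burnt (originally-T cells now '.'): 18

Answer: 18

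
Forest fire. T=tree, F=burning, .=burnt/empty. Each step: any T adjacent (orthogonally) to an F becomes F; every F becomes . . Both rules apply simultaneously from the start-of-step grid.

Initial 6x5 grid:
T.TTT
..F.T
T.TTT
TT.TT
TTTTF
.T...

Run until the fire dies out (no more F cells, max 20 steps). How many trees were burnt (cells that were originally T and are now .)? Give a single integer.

Step 1: +4 fires, +2 burnt (F count now 4)
Step 2: +5 fires, +4 burnt (F count now 5)
Step 3: +3 fires, +5 burnt (F count now 3)
Step 4: +3 fires, +3 burnt (F count now 3)
Step 5: +1 fires, +3 burnt (F count now 1)
Step 6: +1 fires, +1 burnt (F count now 1)
Step 7: +0 fires, +1 burnt (F count now 0)
Fire out after step 7
Initially T: 18, now '.': 29
Total burnt (originally-T cells now '.'): 17

Answer: 17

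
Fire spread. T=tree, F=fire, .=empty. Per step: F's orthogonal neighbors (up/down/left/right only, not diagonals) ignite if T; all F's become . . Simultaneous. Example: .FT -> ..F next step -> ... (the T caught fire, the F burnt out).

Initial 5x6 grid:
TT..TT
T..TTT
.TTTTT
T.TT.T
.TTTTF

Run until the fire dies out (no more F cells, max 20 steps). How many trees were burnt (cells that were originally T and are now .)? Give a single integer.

Answer: 17

Derivation:
Step 1: +2 fires, +1 burnt (F count now 2)
Step 2: +2 fires, +2 burnt (F count now 2)
Step 3: +4 fires, +2 burnt (F count now 4)
Step 4: +5 fires, +4 burnt (F count now 5)
Step 5: +3 fires, +5 burnt (F count now 3)
Step 6: +1 fires, +3 burnt (F count now 1)
Step 7: +0 fires, +1 burnt (F count now 0)
Fire out after step 7
Initially T: 21, now '.': 26
Total burnt (originally-T cells now '.'): 17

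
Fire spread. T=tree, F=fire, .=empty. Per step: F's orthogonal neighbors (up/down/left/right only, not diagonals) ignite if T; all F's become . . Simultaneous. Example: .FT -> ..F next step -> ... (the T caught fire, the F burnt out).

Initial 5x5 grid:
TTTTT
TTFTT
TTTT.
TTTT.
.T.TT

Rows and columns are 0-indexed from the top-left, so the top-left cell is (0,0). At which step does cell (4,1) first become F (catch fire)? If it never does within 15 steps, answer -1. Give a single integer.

Step 1: cell (4,1)='T' (+4 fires, +1 burnt)
Step 2: cell (4,1)='T' (+7 fires, +4 burnt)
Step 3: cell (4,1)='T' (+5 fires, +7 burnt)
Step 4: cell (4,1)='F' (+3 fires, +5 burnt)
  -> target ignites at step 4
Step 5: cell (4,1)='.' (+1 fires, +3 burnt)
Step 6: cell (4,1)='.' (+0 fires, +1 burnt)
  fire out at step 6

4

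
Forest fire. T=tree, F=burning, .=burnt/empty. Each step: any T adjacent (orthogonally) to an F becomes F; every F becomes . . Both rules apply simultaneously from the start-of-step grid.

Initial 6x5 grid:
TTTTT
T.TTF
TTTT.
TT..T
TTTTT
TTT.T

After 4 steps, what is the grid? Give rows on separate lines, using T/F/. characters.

Step 1: 2 trees catch fire, 1 burn out
  TTTTF
  T.TF.
  TTTT.
  TT..T
  TTTTT
  TTT.T
Step 2: 3 trees catch fire, 2 burn out
  TTTF.
  T.F..
  TTTF.
  TT..T
  TTTTT
  TTT.T
Step 3: 2 trees catch fire, 3 burn out
  TTF..
  T....
  TTF..
  TT..T
  TTTTT
  TTT.T
Step 4: 2 trees catch fire, 2 burn out
  TF...
  T....
  TF...
  TT..T
  TTTTT
  TTT.T

TF...
T....
TF...
TT..T
TTTTT
TTT.T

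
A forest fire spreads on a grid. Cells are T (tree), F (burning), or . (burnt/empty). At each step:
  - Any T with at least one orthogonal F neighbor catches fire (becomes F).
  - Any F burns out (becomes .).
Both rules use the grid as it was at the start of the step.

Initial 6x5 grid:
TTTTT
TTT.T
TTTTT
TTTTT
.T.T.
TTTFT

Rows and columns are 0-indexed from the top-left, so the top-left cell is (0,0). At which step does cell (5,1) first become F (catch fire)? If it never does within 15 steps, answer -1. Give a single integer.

Step 1: cell (5,1)='T' (+3 fires, +1 burnt)
Step 2: cell (5,1)='F' (+2 fires, +3 burnt)
  -> target ignites at step 2
Step 3: cell (5,1)='.' (+5 fires, +2 burnt)
Step 4: cell (5,1)='.' (+3 fires, +5 burnt)
Step 5: cell (5,1)='.' (+4 fires, +3 burnt)
Step 6: cell (5,1)='.' (+4 fires, +4 burnt)
Step 7: cell (5,1)='.' (+3 fires, +4 burnt)
Step 8: cell (5,1)='.' (+1 fires, +3 burnt)
Step 9: cell (5,1)='.' (+0 fires, +1 burnt)
  fire out at step 9

2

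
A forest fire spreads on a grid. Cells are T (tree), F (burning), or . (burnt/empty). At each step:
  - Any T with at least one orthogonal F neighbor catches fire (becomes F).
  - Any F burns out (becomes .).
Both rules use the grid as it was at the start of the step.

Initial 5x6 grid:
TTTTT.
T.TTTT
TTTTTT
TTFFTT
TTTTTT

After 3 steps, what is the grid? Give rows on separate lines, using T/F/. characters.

Step 1: 6 trees catch fire, 2 burn out
  TTTTT.
  T.TTTT
  TTFFTT
  TF..FT
  TTFFTT
Step 2: 8 trees catch fire, 6 burn out
  TTTTT.
  T.FFTT
  TF..FT
  F....F
  TF..FT
Step 3: 7 trees catch fire, 8 burn out
  TTFFT.
  T...FT
  F....F
  ......
  F....F

TTFFT.
T...FT
F....F
......
F....F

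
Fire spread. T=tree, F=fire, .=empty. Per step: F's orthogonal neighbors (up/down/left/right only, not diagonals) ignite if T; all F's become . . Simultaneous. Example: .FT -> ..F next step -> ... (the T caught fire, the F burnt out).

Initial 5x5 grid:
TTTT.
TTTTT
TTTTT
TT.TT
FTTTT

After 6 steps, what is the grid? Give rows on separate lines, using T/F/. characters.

Step 1: 2 trees catch fire, 1 burn out
  TTTT.
  TTTTT
  TTTTT
  FT.TT
  .FTTT
Step 2: 3 trees catch fire, 2 burn out
  TTTT.
  TTTTT
  FTTTT
  .F.TT
  ..FTT
Step 3: 3 trees catch fire, 3 burn out
  TTTT.
  FTTTT
  .FTTT
  ...TT
  ...FT
Step 4: 5 trees catch fire, 3 burn out
  FTTT.
  .FTTT
  ..FTT
  ...FT
  ....F
Step 5: 4 trees catch fire, 5 burn out
  .FTT.
  ..FTT
  ...FT
  ....F
  .....
Step 6: 3 trees catch fire, 4 burn out
  ..FT.
  ...FT
  ....F
  .....
  .....

..FT.
...FT
....F
.....
.....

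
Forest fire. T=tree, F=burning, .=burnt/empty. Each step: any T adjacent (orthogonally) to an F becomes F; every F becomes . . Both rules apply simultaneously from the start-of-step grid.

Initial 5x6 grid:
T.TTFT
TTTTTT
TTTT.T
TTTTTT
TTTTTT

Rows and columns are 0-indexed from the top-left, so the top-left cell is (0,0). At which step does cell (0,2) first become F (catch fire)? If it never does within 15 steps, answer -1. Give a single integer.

Step 1: cell (0,2)='T' (+3 fires, +1 burnt)
Step 2: cell (0,2)='F' (+3 fires, +3 burnt)
  -> target ignites at step 2
Step 3: cell (0,2)='.' (+3 fires, +3 burnt)
Step 4: cell (0,2)='.' (+4 fires, +3 burnt)
Step 5: cell (0,2)='.' (+6 fires, +4 burnt)
Step 6: cell (0,2)='.' (+5 fires, +6 burnt)
Step 7: cell (0,2)='.' (+2 fires, +5 burnt)
Step 8: cell (0,2)='.' (+1 fires, +2 burnt)
Step 9: cell (0,2)='.' (+0 fires, +1 burnt)
  fire out at step 9

2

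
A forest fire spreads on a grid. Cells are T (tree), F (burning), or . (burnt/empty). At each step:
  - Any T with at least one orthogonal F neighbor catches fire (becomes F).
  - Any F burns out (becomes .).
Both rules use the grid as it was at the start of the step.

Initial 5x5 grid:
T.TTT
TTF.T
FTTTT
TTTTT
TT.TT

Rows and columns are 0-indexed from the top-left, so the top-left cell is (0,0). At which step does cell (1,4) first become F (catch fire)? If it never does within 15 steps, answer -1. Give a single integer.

Step 1: cell (1,4)='T' (+6 fires, +2 burnt)
Step 2: cell (1,4)='T' (+6 fires, +6 burnt)
Step 3: cell (1,4)='T' (+4 fires, +6 burnt)
Step 4: cell (1,4)='F' (+3 fires, +4 burnt)
  -> target ignites at step 4
Step 5: cell (1,4)='.' (+1 fires, +3 burnt)
Step 6: cell (1,4)='.' (+0 fires, +1 burnt)
  fire out at step 6

4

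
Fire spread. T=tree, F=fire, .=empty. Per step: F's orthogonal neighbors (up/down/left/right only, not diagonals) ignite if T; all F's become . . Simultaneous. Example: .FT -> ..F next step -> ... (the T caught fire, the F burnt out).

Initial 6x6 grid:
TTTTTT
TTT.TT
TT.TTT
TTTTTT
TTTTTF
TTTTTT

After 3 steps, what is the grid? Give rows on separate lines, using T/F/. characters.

Step 1: 3 trees catch fire, 1 burn out
  TTTTTT
  TTT.TT
  TT.TTT
  TTTTTF
  TTTTF.
  TTTTTF
Step 2: 4 trees catch fire, 3 burn out
  TTTTTT
  TTT.TT
  TT.TTF
  TTTTF.
  TTTF..
  TTTTF.
Step 3: 5 trees catch fire, 4 burn out
  TTTTTT
  TTT.TF
  TT.TF.
  TTTF..
  TTF...
  TTTF..

TTTTTT
TTT.TF
TT.TF.
TTTF..
TTF...
TTTF..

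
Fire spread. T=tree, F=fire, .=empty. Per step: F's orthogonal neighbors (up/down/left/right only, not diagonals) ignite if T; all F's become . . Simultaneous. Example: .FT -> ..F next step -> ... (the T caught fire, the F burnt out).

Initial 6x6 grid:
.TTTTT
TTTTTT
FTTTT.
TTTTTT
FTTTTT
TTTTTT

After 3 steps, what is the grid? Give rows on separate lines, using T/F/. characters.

Step 1: 5 trees catch fire, 2 burn out
  .TTTTT
  FTTTTT
  .FTTT.
  FTTTTT
  .FTTTT
  FTTTTT
Step 2: 5 trees catch fire, 5 burn out
  .TTTTT
  .FTTTT
  ..FTT.
  .FTTTT
  ..FTTT
  .FTTTT
Step 3: 6 trees catch fire, 5 burn out
  .FTTTT
  ..FTTT
  ...FT.
  ..FTTT
  ...FTT
  ..FTTT

.FTTTT
..FTTT
...FT.
..FTTT
...FTT
..FTTT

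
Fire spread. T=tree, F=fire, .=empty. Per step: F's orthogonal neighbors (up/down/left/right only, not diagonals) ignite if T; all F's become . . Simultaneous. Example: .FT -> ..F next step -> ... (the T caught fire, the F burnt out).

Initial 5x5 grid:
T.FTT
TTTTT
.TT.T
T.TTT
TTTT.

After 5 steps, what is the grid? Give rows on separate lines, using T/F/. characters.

Step 1: 2 trees catch fire, 1 burn out
  T..FT
  TTFTT
  .TT.T
  T.TTT
  TTTT.
Step 2: 4 trees catch fire, 2 burn out
  T...F
  TF.FT
  .TF.T
  T.TTT
  TTTT.
Step 3: 4 trees catch fire, 4 burn out
  T....
  F...F
  .F..T
  T.FTT
  TTTT.
Step 4: 4 trees catch fire, 4 burn out
  F....
  .....
  ....F
  T..FT
  TTFT.
Step 5: 3 trees catch fire, 4 burn out
  .....
  .....
  .....
  T...F
  TF.F.

.....
.....
.....
T...F
TF.F.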